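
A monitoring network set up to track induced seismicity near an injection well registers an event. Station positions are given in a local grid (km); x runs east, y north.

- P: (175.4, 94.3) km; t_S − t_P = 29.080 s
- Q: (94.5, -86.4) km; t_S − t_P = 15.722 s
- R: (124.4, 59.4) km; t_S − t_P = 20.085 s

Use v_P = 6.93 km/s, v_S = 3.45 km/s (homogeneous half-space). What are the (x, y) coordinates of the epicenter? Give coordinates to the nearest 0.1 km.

Distance from S−P lag: d = Δt · v_P v_S / (v_P − v_S) = Δt · (6.93·3.45)/(6.93−3.45) ≈ 6.8703·Δt.
So d_P = 199.79, d_Q = 108.01, d_R = 137.99 km.
Circle about each station: (x − 175.4)² + (y − 94.3)² = 199.79²; (x − 94.5)² + (y + 86.4)² = 108.01²; (x − 124.4)² + (y − 59.4)² = 137.99².
Subtracting the P equation from the Q and R equations removes the quadratic terms:
-161.8 x − 361.4 y = 4987.44
-102.0 x − 69.8 y = 220.87
Solving the 2×2 system: x ≈ 10.5, y ≈ -18.5 km.
Check against P (with the unrounded x, y): √((x − 175.4)²+(y − 94.3)²) = 199.79 ≈ 199.79 km. ✓

x ≈ 10.5 km, y ≈ -18.5 km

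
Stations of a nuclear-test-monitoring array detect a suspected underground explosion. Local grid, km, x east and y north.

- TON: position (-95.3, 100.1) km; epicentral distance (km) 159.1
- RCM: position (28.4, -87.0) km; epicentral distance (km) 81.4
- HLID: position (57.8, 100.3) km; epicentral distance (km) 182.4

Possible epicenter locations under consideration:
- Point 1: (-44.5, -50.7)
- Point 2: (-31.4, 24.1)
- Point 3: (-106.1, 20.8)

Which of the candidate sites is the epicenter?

Point 1

For each candidate, compare |candidate − station| to the reported distance:
Point 1: residuals TON 0.0, RCM 0.0, HLID 0.0 → max 0.0 km
Point 2: residuals TON 59.8, RCM 44.8, HLID 65.1 → max 65.1 km
Point 3: residuals TON 79.1, RCM 91.0, HLID 0.2 → max 91.0 km
Only Point 1 has all residuals ≈ 0.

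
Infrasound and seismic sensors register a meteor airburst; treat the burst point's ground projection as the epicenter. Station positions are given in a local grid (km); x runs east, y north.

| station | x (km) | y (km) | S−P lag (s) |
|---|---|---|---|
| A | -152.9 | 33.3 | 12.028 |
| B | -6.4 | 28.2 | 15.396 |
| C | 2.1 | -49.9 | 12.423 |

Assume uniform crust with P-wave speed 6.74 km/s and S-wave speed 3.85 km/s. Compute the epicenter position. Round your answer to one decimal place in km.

-108.4 km east, -65.1 km north

Distance from S−P lag: d = Δt · v_P v_S / (v_P − v_S) = Δt · (6.74·3.85)/(6.74−3.85) ≈ 8.9789·Δt.
So d_A = 108.00, d_B = 138.24, d_C = 111.54 km.
Circle about each station: (x + 152.9)² + (y − 33.3)² = 108.00²; (x + 6.4)² + (y − 28.2)² = 138.24²; (x − 2.1)² + (y + 49.9)² = 111.54².
Subtracting pairs of circle equations eliminates x²+y² and gives linear equations (the radical axes):
293.0 x − 10.2 y = -31097.40
310.0 x − 166.4 y = -22770.05
Solving the 2×2 system: x ≈ -108.4, y ≈ -65.1 km.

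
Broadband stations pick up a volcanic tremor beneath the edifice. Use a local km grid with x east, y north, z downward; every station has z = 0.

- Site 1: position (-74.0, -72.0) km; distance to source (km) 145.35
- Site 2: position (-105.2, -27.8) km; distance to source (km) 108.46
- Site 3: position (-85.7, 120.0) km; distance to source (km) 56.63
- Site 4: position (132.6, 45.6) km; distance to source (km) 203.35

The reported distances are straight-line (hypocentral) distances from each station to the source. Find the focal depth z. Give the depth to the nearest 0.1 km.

Each station gives a sphere (x−x_i)² + (y−y_i)² + z² = d_i² (stations at z=0).
Subtracting the Site 1 sphere from Site 2 and Site 3: z² cancels, leaving linear equations in x and y:
-62.4 x + 88.4 y = 10542.93
-23.4 x + 384.0 y = 29004.16
Solving: x ≈ -67.808, y ≈ 71.400 km (keep extra digits for the depth step; rounded: -67.8, 71.4).
Then from the Site 1 sphere: z² = 145.35² − (x + 74.0)² − (y + 72.0)² with x = -67.808, y = 71.400, so z ≈ 22.907 ≈ 22.9 km.

depth ≈ 22.9 km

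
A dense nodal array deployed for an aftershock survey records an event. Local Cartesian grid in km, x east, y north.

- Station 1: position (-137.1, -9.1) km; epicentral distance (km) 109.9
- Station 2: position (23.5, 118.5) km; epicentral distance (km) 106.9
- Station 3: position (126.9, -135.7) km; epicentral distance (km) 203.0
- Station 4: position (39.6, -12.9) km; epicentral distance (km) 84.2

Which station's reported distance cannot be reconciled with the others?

Solve using three stations at a time. Using Station 1, Station 2, Station 4 (subtract circle equations pairwise → linear system) gives (x, y) ≈ (-33.8, 28.3).
Distances from that point to each station vs reported:
  Station 1: calculated 109.9 vs reported 109.9 → residual 0.0 km
  Station 2: calculated 106.9 vs reported 106.9 → residual 0.0 km
  Station 3: calculated 229.6 vs reported 203.0 → residual 26.6 km
  Station 4: calculated 84.2 vs reported 84.2 → residual 0.0 km
Station 1, Station 2, Station 4 are mutually consistent (residuals ≈ 0); Station 3 is off by 26.6 km.

Station 3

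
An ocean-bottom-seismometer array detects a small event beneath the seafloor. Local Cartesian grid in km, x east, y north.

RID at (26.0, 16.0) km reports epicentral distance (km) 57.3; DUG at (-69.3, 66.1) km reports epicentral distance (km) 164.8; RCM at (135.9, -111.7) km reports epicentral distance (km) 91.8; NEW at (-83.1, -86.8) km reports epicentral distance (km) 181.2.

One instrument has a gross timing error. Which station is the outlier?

RCM

Solve using three stations at a time. Using RID, DUG, NEW (subtract circle equations pairwise → linear system) gives (x, y) ≈ (79.0, -5.8).
Distances from that point to each station vs reported:
  RID: calculated 57.3 vs reported 57.3 → residual 0.0 km
  DUG: calculated 164.8 vs reported 164.8 → residual 0.0 km
  RCM: calculated 120.2 vs reported 91.8 → residual 28.4 km
  NEW: calculated 181.2 vs reported 181.2 → residual 0.0 km
RID, DUG, NEW are mutually consistent (residuals ≈ 0); RCM is off by 28.4 km.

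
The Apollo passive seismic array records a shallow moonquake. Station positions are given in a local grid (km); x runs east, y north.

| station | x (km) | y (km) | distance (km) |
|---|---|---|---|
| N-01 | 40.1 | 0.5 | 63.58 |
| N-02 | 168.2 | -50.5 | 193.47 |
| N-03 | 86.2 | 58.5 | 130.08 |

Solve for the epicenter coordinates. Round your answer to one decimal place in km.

Circle about each station: (x − 40.1)² + (y − 0.5)² = 63.58²; (x − 168.2)² + (y + 50.5)² = 193.47²; (x − 86.2)² + (y − 58.5)² = 130.08².
Subtracting the N-01 equation from the N-02 and N-03 equations removes the quadratic terms:
256.2 x − 102.0 y = -4154.99
92.2 x + 116.0 y = -3633.96
Solving the 2×2 system: x ≈ -21.8, y ≈ -14.0 km.
Check against N-01 (with the unrounded x, y): √((x − 40.1)²+(y − 0.5)²) = 63.57 ≈ 63.58 km. ✓

(-21.8, -14.0)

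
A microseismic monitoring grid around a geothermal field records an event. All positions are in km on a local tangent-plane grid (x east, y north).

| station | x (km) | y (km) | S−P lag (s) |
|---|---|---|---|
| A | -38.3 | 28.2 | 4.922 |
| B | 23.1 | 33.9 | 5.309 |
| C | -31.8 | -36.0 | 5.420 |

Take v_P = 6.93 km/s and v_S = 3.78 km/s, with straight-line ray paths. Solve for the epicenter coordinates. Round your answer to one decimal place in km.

Distance from S−P lag: d = Δt · v_P v_S / (v_P − v_S) = Δt · (6.93·3.78)/(6.93−3.78) ≈ 8.3160·Δt.
So d_A = 40.93, d_B = 44.15, d_C = 45.07 km.
Circle about each station: (x + 38.3)² + (y − 28.2)² = 40.93²; (x − 23.1)² + (y − 33.9)² = 44.15²; (x + 31.8)² + (y + 36.0)² = 45.07².
Subtracting pairs of circle equations eliminates x²+y² and gives linear equations (the radical axes):
122.8 x + 11.4 y = -853.27
13.0 x − 128.4 y = -310.93
Solving the 2×2 system: x ≈ -7.1, y ≈ 1.7 km.

-7.1 km east, 1.7 km north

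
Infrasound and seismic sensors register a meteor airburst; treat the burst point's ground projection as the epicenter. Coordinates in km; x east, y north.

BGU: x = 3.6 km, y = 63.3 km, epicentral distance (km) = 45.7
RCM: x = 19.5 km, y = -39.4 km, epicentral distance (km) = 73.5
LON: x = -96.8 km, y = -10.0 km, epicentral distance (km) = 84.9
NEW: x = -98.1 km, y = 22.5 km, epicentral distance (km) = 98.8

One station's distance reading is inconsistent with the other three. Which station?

Solve using three stations at a time. Using BGU, RCM, LON (subtract circle equations pairwise → linear system) gives (x, y) ≈ (-18.7, 23.4).
Distances from that point to each station vs reported:
  BGU: calculated 45.7 vs reported 45.7 → residual 0.0 km
  RCM: calculated 73.5 vs reported 73.5 → residual 0.0 km
  LON: calculated 84.9 vs reported 84.9 → residual 0.0 km
  NEW: calculated 79.4 vs reported 98.8 → residual 19.4 km
BGU, RCM, LON are mutually consistent (residuals ≈ 0); NEW is off by 19.4 km.

NEW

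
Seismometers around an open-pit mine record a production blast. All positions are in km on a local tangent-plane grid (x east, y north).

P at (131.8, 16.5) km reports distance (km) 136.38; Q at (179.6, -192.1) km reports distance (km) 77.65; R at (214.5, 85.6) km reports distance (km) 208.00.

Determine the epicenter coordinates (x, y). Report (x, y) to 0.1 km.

163.7 km east, -116.1 km north

Circle about each station: (x − 131.8)² + (y − 16.5)² = 136.38²; (x − 179.6)² + (y + 192.1)² = 77.65²; (x − 214.5)² + (y − 85.6)² = 208.00².
Subtracting the P equation from the Q and R equations removes the quadratic terms:
95.6 x − 417.2 y = 64085.06
165.4 x + 138.2 y = 11029.62
Solving the 2×2 system: x ≈ 163.7, y ≈ -116.1 km.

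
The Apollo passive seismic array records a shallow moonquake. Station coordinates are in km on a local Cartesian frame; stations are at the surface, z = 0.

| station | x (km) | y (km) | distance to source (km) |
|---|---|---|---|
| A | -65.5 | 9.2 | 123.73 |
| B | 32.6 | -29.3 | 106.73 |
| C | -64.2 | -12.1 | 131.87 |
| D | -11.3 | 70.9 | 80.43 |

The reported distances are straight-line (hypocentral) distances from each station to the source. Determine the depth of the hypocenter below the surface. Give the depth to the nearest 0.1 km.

Each station gives a sphere (x−x_i)² + (y−y_i)² + z² = d_i² (stations at z=0).
Subtracting the A sphere from B and C: z² cancels, leaving linear equations in x and y:
196.2 x − 77.0 y = 1464.18
2.6 x − 42.6 y = -2187.42
Solving: x ≈ 28.292, y ≈ 53.075 km (keep extra digits for the depth step; rounded: 28.3, 53.1).
Then from the A sphere: z² = 123.73² − (x + 65.5)² − (y − 9.2)² with x = 28.292, y = 53.075, so z ≈ 67.729 ≈ 67.7 km.

z ≈ 67.7 km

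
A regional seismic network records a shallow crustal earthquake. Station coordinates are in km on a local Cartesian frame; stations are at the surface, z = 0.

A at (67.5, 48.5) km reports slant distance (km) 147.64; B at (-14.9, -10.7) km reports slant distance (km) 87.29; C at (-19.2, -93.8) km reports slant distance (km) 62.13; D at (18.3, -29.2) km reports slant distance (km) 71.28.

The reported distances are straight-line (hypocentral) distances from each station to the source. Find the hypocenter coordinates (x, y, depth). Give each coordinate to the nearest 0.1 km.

(8.6, -76.2, 52.7)

Each station gives a sphere (x−x_i)² + (y−y_i)² + z² = d_i² (stations at z=0).
Subtracting the A sphere from B and C: z² cancels, leaving linear equations in x and y:
-164.8 x − 118.4 y = 7606.03
-173.4 x − 284.6 y = 20196.01
Solving: x ≈ 8.590, y ≈ -76.197 km (keep extra digits for the depth step; rounded: 8.6, -76.2).
Then from the A sphere: z² = 147.64² − (x − 67.5)² − (y − 48.5)² with x = 8.590, y = -76.197, so z ≈ 52.705 ≈ 52.7 km.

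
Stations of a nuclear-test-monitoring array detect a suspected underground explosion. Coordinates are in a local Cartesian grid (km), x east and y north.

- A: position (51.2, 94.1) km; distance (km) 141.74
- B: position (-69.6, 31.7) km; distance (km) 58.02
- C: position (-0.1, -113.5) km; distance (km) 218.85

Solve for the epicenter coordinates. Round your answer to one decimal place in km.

(-90.3, 85.9)

Circle about each station: (x − 51.2)² + (y − 94.1)² = 141.74²; (x + 69.6)² + (y − 31.7)² = 58.02²; (x + 0.1)² + (y + 113.5)² = 218.85².
Subtracting the A equation from the B and C equations removes the quadratic terms:
-241.6 x − 124.8 y = 11096.71
-102.6 x − 415.2 y = -26399.08
Solving the 2×2 system: x ≈ -90.3, y ≈ 85.9 km.
Check against A (with the unrounded x, y): √((x − 51.2)²+(y − 94.1)²) = 141.74 ≈ 141.74 km. ✓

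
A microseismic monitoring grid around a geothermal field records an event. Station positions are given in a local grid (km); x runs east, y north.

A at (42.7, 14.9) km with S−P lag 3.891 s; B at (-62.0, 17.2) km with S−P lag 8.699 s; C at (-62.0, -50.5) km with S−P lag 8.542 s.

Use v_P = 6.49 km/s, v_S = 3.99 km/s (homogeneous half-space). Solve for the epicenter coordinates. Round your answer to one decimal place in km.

Distance from S−P lag: d = Δt · v_P v_S / (v_P − v_S) = Δt · (6.49·3.99)/(6.49−3.99) ≈ 10.3580·Δt.
So d_A = 40.30, d_B = 90.10, d_C = 88.48 km.
Circle about each station: (x − 42.7)² + (y − 14.9)² = 40.30²; (x + 62.0)² + (y − 17.2)² = 90.10²; (x + 62.0)² + (y + 50.5)² = 88.48².
Subtracting the A equation from the B and C equations removes the quadratic terms:
-209.4 x + 4.6 y = -4399.38
-209.4 x − 130.8 y = -1855.67
Solving the 2×2 system: x ≈ 20.6, y ≈ -18.8 km.
Check against A (with the unrounded x, y): √((x − 42.7)²+(y − 14.9)²) = 40.29 ≈ 40.30 km. ✓

20.6 km east, -18.8 km north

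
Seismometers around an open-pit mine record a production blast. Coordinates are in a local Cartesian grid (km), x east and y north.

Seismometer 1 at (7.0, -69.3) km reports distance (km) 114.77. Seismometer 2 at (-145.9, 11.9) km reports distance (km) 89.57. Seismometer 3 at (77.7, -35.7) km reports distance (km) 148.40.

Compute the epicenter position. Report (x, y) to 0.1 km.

-57.4 km east, 25.7 km north

Circle about each station: (x − 7.0)² + (y + 69.3)² = 114.77²; (x + 145.9)² + (y − 11.9)² = 89.57²; (x − 77.7)² + (y + 35.7)² = 148.40².
Subtracting pairs of circle equations eliminates x²+y² and gives linear equations (the radical axes):
-305.8 x + 162.4 y = 21726.30
141.4 x + 67.2 y = -6390.12
Solving the 2×2 system: x ≈ -57.4, y ≈ 25.7 km.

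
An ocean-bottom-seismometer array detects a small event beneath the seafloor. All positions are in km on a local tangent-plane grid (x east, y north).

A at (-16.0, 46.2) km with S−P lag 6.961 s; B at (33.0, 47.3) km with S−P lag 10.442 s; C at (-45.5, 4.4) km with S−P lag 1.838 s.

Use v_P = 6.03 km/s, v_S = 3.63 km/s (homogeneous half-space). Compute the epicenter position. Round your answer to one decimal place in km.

Distance from S−P lag: d = Δt · v_P v_S / (v_P − v_S) = Δt · (6.03·3.63)/(6.03−3.63) ≈ 9.1204·Δt.
So d_A = 63.49, d_B = 95.23, d_C = 16.76 km.
Circle about each station: (x + 16.0)² + (y − 46.2)² = 63.49²; (x − 33.0)² + (y − 47.3)² = 95.23²; (x + 45.5)² + (y − 4.4)² = 16.76².
Subtracting the A equation from the B and C equations removes the quadratic terms:
98.0 x + 2.2 y = -4101.92
-59.0 x − 83.6 y = 3449.25
Solving the 2×2 system: x ≈ -41.6, y ≈ -11.9 km.

x ≈ -41.6 km, y ≈ -11.9 km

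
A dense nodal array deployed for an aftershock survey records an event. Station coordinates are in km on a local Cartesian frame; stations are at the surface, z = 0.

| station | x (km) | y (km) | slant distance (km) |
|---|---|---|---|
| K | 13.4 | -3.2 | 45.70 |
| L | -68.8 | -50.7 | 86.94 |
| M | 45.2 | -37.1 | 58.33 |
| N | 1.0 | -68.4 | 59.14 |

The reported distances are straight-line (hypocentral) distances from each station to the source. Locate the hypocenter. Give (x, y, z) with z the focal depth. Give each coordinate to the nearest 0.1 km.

x ≈ 4.1 km, y ≈ -24.4 km, depth ≈ 39.4 km

Each station gives a sphere (x−x_i)² + (y−y_i)² + z² = d_i² (stations at z=0).
Subtracting the K sphere from L and M: z² cancels, leaving linear equations in x and y:
-164.4 x − 95.0 y = 1644.06
63.6 x − 67.8 y = 1915.75
Solving: x ≈ 4.103, y ≈ -24.407 km (keep extra digits for the depth step; rounded: 4.1, -24.4).
Then from the K sphere: z² = 45.70² − (x − 13.4)² − (y + 3.2)² with x = 4.103, y = -24.407, so z ≈ 39.399 ≈ 39.4 km.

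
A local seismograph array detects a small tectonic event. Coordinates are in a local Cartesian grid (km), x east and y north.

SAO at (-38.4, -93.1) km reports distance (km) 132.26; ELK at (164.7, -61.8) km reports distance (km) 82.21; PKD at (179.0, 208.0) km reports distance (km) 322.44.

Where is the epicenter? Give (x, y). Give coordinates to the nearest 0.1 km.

x ≈ 93.5 km, y ≈ -102.9 km

Circle about each station: (x + 38.4)² + (y + 93.1)² = 132.26²; (x − 164.7)² + (y + 61.8)² = 82.21²; (x − 179.0)² + (y − 208.0)² = 322.44².
Subtracting pairs of circle equations eliminates x²+y² and gives linear equations (the radical axes):
406.2 x + 62.6 y = 31537.38
434.8 x + 602.2 y = -21312.02
Solving the 2×2 system: x ≈ 93.5, y ≈ -102.9 km.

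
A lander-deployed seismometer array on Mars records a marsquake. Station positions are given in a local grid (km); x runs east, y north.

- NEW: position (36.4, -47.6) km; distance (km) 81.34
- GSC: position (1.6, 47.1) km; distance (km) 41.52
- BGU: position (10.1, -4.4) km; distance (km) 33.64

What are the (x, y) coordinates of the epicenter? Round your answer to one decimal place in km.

-19.6 km east, 11.4 km north

Circle about each station: (x − 36.4)² + (y + 47.6)² = 81.34²; (x − 1.6)² + (y − 47.1)² = 41.52²; (x − 10.1)² + (y + 4.4)² = 33.64².
Subtracting pairs of circle equations eliminates x²+y² and gives linear equations (the radical axes):
-69.6 x + 189.4 y = 3522.54
-52.6 x + 86.4 y = 2015.20
Solving the 2×2 system: x ≈ -19.6, y ≈ 11.4 km.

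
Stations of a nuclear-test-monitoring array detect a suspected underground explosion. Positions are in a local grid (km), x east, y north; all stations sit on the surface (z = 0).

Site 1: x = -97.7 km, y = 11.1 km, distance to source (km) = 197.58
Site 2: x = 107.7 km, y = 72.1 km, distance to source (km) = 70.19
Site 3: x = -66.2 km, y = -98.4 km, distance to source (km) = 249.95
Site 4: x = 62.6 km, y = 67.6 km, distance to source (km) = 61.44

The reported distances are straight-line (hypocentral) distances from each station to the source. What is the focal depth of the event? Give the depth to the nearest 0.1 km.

depth ≈ 47.0 km

Each station gives a sphere (x−x_i)² + (y−y_i)² + z² = d_i² (stations at z=0).
Subtracting the Site 1 sphere from Site 2 and Site 3: z² cancels, leaving linear equations in x and y:
410.8 x + 122.0 y = 41240.42
63.0 x − 219.0 y = -19040.65
Solving: x ≈ 68.701, y ≈ 106.707 km (keep extra digits for the depth step; rounded: 68.7, 106.7).
Then from the Site 1 sphere: z² = 197.58² − (x + 97.7)² − (y − 11.1)² with x = 68.701, y = 106.707, so z ≈ 46.988 ≈ 47.0 km.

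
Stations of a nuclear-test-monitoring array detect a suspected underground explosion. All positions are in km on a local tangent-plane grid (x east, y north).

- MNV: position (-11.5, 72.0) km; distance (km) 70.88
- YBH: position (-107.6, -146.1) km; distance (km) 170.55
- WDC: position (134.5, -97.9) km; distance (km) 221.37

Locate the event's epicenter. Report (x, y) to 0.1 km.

x ≈ -55.2 km, y ≈ 16.2 km

Circle about each station: (x + 11.5)² + (y − 72.0)² = 70.88²; (x + 107.6)² + (y + 146.1)² = 170.55²; (x − 134.5)² + (y + 97.9)² = 221.37².
Subtracting pairs of circle equations eliminates x²+y² and gives linear equations (the radical axes):
-192.2 x − 436.2 y = 3543.39
292.0 x − 339.8 y = -21622.29
Solving the 2×2 system: x ≈ -55.2, y ≈ 16.2 km.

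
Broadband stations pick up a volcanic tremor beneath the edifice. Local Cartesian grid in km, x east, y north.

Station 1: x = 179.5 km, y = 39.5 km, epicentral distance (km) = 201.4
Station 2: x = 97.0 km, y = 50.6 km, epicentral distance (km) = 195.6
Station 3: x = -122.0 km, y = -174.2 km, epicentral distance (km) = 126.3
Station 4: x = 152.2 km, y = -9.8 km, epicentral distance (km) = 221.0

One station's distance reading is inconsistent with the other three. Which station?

Station 1

Solve using three stations at a time. Using Station 2, Station 3, Station 4 (subtract circle equations pairwise → linear system) gives (x, y) ≈ (-62.3, -62.9).
Distances from that point to each station vs reported:
  Station 1: calculated 262.6 vs reported 201.4 → residual 61.2 km
  Station 2: calculated 195.6 vs reported 195.6 → residual 0.0 km
  Station 3: calculated 126.3 vs reported 126.3 → residual 0.0 km
  Station 4: calculated 221.0 vs reported 221.0 → residual 0.0 km
Station 2, Station 3, Station 4 are mutually consistent (residuals ≈ 0); Station 1 is off by 61.2 km.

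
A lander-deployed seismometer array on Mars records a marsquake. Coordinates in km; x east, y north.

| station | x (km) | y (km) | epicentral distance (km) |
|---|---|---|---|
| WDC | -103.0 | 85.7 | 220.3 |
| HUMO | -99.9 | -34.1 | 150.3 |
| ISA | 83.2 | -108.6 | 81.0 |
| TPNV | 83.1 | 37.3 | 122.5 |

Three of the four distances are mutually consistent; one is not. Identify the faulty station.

Solve using three stations at a time. Using WDC, HUMO, TPNV (subtract circle equations pairwise → linear system) gives (x, y) ≈ (43.7, -78.7).
Distances from that point to each station vs reported:
  WDC: calculated 220.3 vs reported 220.3 → residual 0.0 km
  HUMO: calculated 150.3 vs reported 150.3 → residual 0.0 km
  ISA: calculated 49.6 vs reported 81.0 → residual 31.4 km
  TPNV: calculated 122.5 vs reported 122.5 → residual 0.0 km
WDC, HUMO, TPNV are mutually consistent (residuals ≈ 0); ISA is off by 31.4 km.

ISA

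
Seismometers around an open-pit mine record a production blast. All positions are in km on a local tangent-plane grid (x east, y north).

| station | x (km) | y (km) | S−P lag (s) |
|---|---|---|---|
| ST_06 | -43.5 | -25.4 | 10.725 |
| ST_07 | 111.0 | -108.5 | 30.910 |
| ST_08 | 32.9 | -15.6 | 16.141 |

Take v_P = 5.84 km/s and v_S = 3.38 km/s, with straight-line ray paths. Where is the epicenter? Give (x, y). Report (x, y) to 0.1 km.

Distance from S−P lag: d = Δt · v_P v_S / (v_P − v_S) = Δt · (5.84·3.38)/(5.84−3.38) ≈ 8.0241·Δt.
So d_ST_06 = 86.06, d_ST_07 = 248.02, d_ST_08 = 129.52 km.
Circle about each station: (x + 43.5)² + (y + 25.4)² = 86.06²; (x − 111.0)² + (y + 108.5)² = 248.02²; (x − 32.9)² + (y + 15.6)² = 129.52².
Subtracting the ST_06 equation from the ST_07 and ST_08 equations removes the quadratic terms:
309.0 x − 166.2 y = -32551.76
152.8 x + 19.6 y = -10580.75
Solving the 2×2 system: x ≈ -76.2, y ≈ 54.2 km.

x ≈ -76.2 km, y ≈ 54.2 km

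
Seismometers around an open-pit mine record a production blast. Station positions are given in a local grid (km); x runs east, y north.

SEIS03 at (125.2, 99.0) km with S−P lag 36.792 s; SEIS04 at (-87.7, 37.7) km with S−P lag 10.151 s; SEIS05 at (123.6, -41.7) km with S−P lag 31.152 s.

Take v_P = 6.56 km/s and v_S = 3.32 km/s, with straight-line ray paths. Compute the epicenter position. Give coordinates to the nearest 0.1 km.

Distance from S−P lag: d = Δt · v_P v_S / (v_P − v_S) = Δt · (6.56·3.32)/(6.56−3.32) ≈ 6.7220·Δt.
So d_SEIS03 = 247.31, d_SEIS04 = 68.23, d_SEIS05 = 209.40 km.
Circle about each station: (x − 125.2)² + (y − 99.0)² = 247.31²; (x + 87.7)² + (y − 37.7)² = 68.23²; (x − 123.6)² + (y + 41.7)² = 209.40².
Subtracting the SEIS03 equation from the SEIS04 and SEIS05 equations removes the quadratic terms:
-425.8 x − 122.6 y = 40143.44
-3.2 x − 281.4 y = 8853.69
Solving the 2×2 system: x ≈ -85.5, y ≈ -30.5 km.
Check against SEIS03 (with the unrounded x, y): √((x − 125.2)²+(y − 99.0)²) = 247.31 ≈ 247.31 km. ✓

(-85.5, -30.5)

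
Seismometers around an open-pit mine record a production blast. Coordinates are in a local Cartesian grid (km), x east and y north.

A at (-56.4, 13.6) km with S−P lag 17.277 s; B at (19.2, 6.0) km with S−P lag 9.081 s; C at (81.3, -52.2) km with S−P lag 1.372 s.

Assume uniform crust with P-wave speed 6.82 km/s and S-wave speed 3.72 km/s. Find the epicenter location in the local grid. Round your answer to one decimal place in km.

Distance from S−P lag: d = Δt · v_P v_S / (v_P − v_S) = Δt · (6.82·3.72)/(6.82−3.72) ≈ 8.1840·Δt.
So d_A = 141.39, d_B = 74.32, d_C = 11.23 km.
Circle about each station: (x + 56.4)² + (y − 13.6)² = 141.39²; (x − 19.2)² + (y − 6.0)² = 74.32²; (x − 81.3)² + (y + 52.2)² = 11.23².
Subtracting the A equation from the B and C equations removes the quadratic terms:
151.2 x − 15.2 y = 11506.39
275.4 x − 131.6 y = 25833.63
Solving the 2×2 system: x ≈ 71.4, y ≈ -46.9 km.
Check against A (with the unrounded x, y): √((x + 56.4)²+(y − 13.6)²) = 141.39 ≈ 141.39 km. ✓

x ≈ 71.4 km, y ≈ -46.9 km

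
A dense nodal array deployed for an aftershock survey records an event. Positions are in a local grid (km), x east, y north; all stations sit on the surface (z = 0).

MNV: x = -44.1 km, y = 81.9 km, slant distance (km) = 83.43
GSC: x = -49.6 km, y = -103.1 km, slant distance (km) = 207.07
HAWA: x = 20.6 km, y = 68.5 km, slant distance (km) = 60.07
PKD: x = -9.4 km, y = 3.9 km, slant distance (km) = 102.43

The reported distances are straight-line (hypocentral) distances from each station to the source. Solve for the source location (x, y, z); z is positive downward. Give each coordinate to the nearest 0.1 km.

Each station gives a sphere (x−x_i)² + (y−y_i)² + z² = d_i² (stations at z=0).
Subtracting the MNV sphere from GSC and HAWA: z² cancels, leaving linear equations in x and y:
-11.0 x − 370.0 y = -31480.07
129.4 x − 26.8 y = -183.65
Solving: x ≈ 16.103, y ≈ 84.603 km (keep extra digits for the depth step; rounded: 16.1, 84.6).
Then from the MNV sphere: z² = 83.43² − (x + 44.1)² − (y − 81.9)² with x = 16.103, y = 84.603, so z ≈ 57.696 ≈ 57.7 km.

(16.1, 84.6, 57.7)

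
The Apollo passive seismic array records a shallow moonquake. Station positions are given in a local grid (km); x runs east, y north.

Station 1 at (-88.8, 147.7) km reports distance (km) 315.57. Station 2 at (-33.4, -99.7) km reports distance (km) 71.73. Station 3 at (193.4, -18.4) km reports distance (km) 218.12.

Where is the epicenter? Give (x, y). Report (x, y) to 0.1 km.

18.7 km east, -149.0 km north

Circle about each station: (x + 88.8)² + (y − 147.7)² = 315.57²; (x + 33.4)² + (y + 99.7)² = 71.73²; (x − 193.4)² + (y + 18.4)² = 218.12².
Subtracting the Station 1 equation from the Station 2 and Station 3 equations removes the quadratic terms:
110.8 x − 494.8 y = 75794.15
564.4 x − 332.2 y = 60049.48
Solving the 2×2 system: x ≈ 18.7, y ≈ -149.0 km.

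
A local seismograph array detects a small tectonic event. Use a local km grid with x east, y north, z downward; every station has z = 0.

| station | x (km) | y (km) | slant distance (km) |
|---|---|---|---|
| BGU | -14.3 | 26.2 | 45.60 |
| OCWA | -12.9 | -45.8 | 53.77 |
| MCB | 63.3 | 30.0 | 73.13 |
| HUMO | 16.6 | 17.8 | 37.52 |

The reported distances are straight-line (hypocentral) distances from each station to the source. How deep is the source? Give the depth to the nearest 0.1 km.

Each station gives a sphere (x−x_i)² + (y−y_i)² + z² = d_i² (stations at z=0).
Subtracting the BGU sphere from OCWA and MCB: z² cancels, leaving linear equations in x and y:
2.8 x − 144.0 y = 561.27
155.2 x + 7.6 y = 747.32
Solving: x ≈ 5.001, y ≈ -3.800 km (keep extra digits for the depth step; rounded: 5.0, -3.8).
Then from the BGU sphere: z² = 45.60² − (x + 14.3)² − (y − 26.2)² with x = 5.001, y = -3.800, so z ≈ 28.405 ≈ 28.4 km.

z ≈ 28.4 km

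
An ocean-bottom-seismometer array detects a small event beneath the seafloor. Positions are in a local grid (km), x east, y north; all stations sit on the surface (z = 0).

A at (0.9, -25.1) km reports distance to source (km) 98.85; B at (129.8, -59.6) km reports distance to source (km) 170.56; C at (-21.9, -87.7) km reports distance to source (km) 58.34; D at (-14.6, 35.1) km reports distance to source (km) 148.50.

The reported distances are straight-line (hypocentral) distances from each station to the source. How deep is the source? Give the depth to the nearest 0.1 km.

depth ≈ 56.5 km

Each station gives a sphere (x−x_i)² + (y−y_i)² + z² = d_i² (stations at z=0).
Subtracting the A sphere from B and C: z² cancels, leaving linear equations in x and y:
257.8 x − 69.0 y = 449.99
-45.6 x − 125.2 y = 13907.85
Solving: x ≈ -25.500, y ≈ -101.797 km (keep extra digits for the depth step; rounded: -25.5, -101.8).
Then from the A sphere: z² = 98.85² − (x − 0.9)² − (y + 25.1)² with x = -25.500, y = -101.797, so z ≈ 56.497 ≈ 56.5 km.
Check against D (with the unrounded solution): distance 148.50 ≈ 148.50 km. ✓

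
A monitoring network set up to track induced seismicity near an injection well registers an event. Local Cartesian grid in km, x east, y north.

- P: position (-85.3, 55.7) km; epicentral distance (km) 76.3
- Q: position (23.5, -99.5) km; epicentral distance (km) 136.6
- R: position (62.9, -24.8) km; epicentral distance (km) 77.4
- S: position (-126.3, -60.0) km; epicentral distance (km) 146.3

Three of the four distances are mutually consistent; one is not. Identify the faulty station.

Solve using three stations at a time. Using P, Q, S (subtract circle equations pairwise → linear system) gives (x, y) ≈ (-12.7, 32.2).
Distances from that point to each station vs reported:
  P: calculated 76.3 vs reported 76.3 → residual 0.0 km
  Q: calculated 136.6 vs reported 136.6 → residual 0.0 km
  R: calculated 94.7 vs reported 77.4 → residual 17.3 km
  S: calculated 146.3 vs reported 146.3 → residual 0.0 km
P, Q, S are mutually consistent (residuals ≈ 0); R is off by 17.3 km.

R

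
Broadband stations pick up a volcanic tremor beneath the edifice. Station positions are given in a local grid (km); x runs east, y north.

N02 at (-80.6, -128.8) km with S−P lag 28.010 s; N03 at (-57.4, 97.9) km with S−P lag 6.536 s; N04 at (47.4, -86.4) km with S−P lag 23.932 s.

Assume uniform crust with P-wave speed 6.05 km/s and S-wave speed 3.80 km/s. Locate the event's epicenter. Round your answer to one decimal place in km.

x ≈ -15.5 km, y ≈ 149.9 km

Distance from S−P lag: d = Δt · v_P v_S / (v_P − v_S) = Δt · (6.05·3.80)/(6.05−3.80) ≈ 10.2178·Δt.
So d_N02 = 286.20, d_N03 = 66.78, d_N04 = 244.53 km.
Circle about each station: (x + 80.6)² + (y + 128.8)² = 286.20²; (x + 57.4)² + (y − 97.9)² = 66.78²; (x − 47.4)² + (y + 86.4)² = 244.53².
Subtracting the N02 equation from the N03 and N04 equations removes the quadratic terms:
46.4 x + 453.4 y = 67244.24
256.0 x + 84.8 y = 8741.44
Solving the 2×2 system: x ≈ -15.5, y ≈ 149.9 km.
Check against N02 (with the unrounded x, y): √((x + 80.6)²+(y + 128.8)²) = 286.20 ≈ 286.20 km. ✓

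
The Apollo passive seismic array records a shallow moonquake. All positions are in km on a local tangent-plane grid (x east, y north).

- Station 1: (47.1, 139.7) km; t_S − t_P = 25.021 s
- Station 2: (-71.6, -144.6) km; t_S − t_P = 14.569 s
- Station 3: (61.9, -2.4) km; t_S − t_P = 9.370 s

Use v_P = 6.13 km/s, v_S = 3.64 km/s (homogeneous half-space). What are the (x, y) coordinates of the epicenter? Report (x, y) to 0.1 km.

Distance from S−P lag: d = Δt · v_P v_S / (v_P − v_S) = Δt · (6.13·3.64)/(6.13−3.64) ≈ 8.9611·Δt.
So d_Station 1 = 224.22, d_Station 2 = 130.55, d_Station 3 = 83.97 km.
Circle about each station: (x − 47.1)² + (y − 139.7)² = 224.22²; (x + 71.6)² + (y + 144.6)² = 130.55²; (x − 61.9)² + (y + 2.4)² = 83.97².
Subtracting the Station 1 equation from the Station 2 and Station 3 equations removes the quadratic terms:
-237.4 x − 568.6 y = 37532.53
29.6 x − 284.2 y = 25326.52
Solving the 2×2 system: x ≈ 44.3, y ≈ -84.5 km.
Check against Station 1 (with the unrounded x, y): √((x − 47.1)²+(y − 139.7)²) = 224.22 ≈ 224.22 km. ✓

44.3 km east, -84.5 km north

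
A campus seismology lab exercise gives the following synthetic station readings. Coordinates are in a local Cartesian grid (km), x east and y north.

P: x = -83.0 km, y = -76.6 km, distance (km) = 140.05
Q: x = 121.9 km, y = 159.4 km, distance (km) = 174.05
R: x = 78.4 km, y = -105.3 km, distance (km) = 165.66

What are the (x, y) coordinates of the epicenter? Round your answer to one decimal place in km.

Circle about each station: (x + 83.0)² + (y + 76.6)² = 140.05²; (x − 121.9)² + (y − 159.4)² = 174.05²; (x − 78.4)² + (y + 105.3)² = 165.66².
Subtracting pairs of circle equations eliminates x²+y² and gives linear equations (the radical axes):
409.8 x + 472.0 y = 16832.01
322.8 x − 57.4 y = -3351.14
Solving the 2×2 system: x ≈ -3.5, y ≈ 38.7 km.

x ≈ -3.5 km, y ≈ 38.7 km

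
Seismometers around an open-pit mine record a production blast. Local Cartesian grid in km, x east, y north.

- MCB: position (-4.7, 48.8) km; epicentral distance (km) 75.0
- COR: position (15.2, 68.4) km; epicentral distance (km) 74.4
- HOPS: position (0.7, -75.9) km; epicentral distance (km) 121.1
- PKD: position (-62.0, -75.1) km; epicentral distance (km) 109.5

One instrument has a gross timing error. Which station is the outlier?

Solve using three stations at a time. Using COR, HOPS, PKD (subtract circle equations pairwise → linear system) gives (x, y) ≈ (-50.6, 33.8).
Distances from that point to each station vs reported:
  MCB: calculated 48.3 vs reported 75.0 → residual 26.7 km
  COR: calculated 74.3 vs reported 74.4 → residual 0.1 km
  HOPS: calculated 121.1 vs reported 121.1 → residual 0.0 km
  PKD: calculated 109.5 vs reported 109.5 → residual 0.0 km
COR, HOPS, PKD are mutually consistent (residuals ≈ 0); MCB is off by 26.7 km.

MCB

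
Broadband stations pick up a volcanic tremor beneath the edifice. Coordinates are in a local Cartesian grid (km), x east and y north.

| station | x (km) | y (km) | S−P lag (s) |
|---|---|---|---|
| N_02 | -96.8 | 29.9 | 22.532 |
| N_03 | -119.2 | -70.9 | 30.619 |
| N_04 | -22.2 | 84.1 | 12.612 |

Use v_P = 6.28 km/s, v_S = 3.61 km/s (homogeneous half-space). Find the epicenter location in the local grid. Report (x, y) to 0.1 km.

Distance from S−P lag: d = Δt · v_P v_S / (v_P − v_S) = Δt · (6.28·3.61)/(6.28−3.61) ≈ 8.4909·Δt.
So d_N_02 = 191.32, d_N_03 = 259.98, d_N_04 = 107.09 km.
Circle about each station: (x + 96.8)² + (y − 29.9)² = 191.32²; (x + 119.2)² + (y + 70.9)² = 259.98²; (x + 22.2)² + (y − 84.1)² = 107.09².
Subtracting pairs of circle equations eliminates x²+y² and gives linear equations (the radical axes):
-44.8 x − 201.6 y = -22015.06
149.2 x + 108.4 y = 22436.47
Solving the 2×2 system: x ≈ 84.7, y ≈ 90.4 km.
Check against N_02 (with the unrounded x, y): √((x + 96.8)²+(y − 29.9)²) = 191.33 ≈ 191.32 km. ✓

x ≈ 84.7 km, y ≈ 90.4 km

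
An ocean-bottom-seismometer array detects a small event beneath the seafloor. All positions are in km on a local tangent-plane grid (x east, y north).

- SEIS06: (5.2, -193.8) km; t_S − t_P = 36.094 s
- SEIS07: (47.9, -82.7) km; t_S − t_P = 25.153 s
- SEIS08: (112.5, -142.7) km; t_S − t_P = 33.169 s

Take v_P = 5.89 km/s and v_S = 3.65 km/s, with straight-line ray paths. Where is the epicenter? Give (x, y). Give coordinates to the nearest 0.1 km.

-6.9 km east, 152.4 km north

Distance from S−P lag: d = Δt · v_P v_S / (v_P − v_S) = Δt · (5.89·3.65)/(5.89−3.65) ≈ 9.5975·Δt.
So d_SEIS06 = 346.41, d_SEIS07 = 241.41, d_SEIS08 = 318.34 km.
Circle about each station: (x − 5.2)² + (y + 193.8)² = 346.41²; (x − 47.9)² + (y + 82.7)² = 241.41²; (x − 112.5)² + (y + 142.7)² = 318.34².
Subtracting the SEIS06 equation from the SEIS07 and SEIS08 equations removes the quadratic terms:
85.4 x + 222.2 y = 33269.32
214.6 x + 102.2 y = 14093.59
Solving the 2×2 system: x ≈ -6.9, y ≈ 152.4 km.
Check against SEIS06 (with the unrounded x, y): √((x − 5.2)²+(y + 193.8)²) = 346.39 ≈ 346.41 km. ✓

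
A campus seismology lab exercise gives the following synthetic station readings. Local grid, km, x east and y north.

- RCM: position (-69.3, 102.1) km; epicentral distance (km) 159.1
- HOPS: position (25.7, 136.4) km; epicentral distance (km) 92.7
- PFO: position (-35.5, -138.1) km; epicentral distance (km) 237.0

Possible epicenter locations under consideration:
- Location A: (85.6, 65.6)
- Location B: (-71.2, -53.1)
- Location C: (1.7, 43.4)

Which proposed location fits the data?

Location A

For each candidate, compare |candidate − station| to the reported distance:
Location A: residuals RCM 0.0, HOPS 0.0, PFO 0.0 → max 0.0 km
Location B: residuals RCM 3.9, HOPS 120.1, PFO 144.8 → max 144.8 km
Location C: residuals RCM 67.0, HOPS 3.3, PFO 51.7 → max 67.0 km
Only Location A has all residuals ≈ 0.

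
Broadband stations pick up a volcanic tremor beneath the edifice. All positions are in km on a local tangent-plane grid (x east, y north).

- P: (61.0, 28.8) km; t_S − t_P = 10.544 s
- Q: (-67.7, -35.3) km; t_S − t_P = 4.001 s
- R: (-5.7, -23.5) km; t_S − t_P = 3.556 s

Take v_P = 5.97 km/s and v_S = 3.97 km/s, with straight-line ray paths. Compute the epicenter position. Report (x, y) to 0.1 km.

x ≈ -27.1 km, y ≈ -59.8 km

Distance from S−P lag: d = Δt · v_P v_S / (v_P − v_S) = Δt · (5.97·3.97)/(5.97−3.97) ≈ 11.8505·Δt.
So d_P = 124.95, d_Q = 47.41, d_R = 42.14 km.
Circle about each station: (x − 61.0)² + (y − 28.8)² = 124.95²; (x + 67.7)² + (y + 35.3)² = 47.41²; (x + 5.7)² + (y + 23.5)² = 42.14².
Subtracting pairs of circle equations eliminates x²+y² and gives linear equations (the radical axes):
-257.4 x − 128.2 y = 14643.73
-133.4 x − 104.6 y = 9871.02
Solving the 2×2 system: x ≈ -27.1, y ≈ -59.8 km.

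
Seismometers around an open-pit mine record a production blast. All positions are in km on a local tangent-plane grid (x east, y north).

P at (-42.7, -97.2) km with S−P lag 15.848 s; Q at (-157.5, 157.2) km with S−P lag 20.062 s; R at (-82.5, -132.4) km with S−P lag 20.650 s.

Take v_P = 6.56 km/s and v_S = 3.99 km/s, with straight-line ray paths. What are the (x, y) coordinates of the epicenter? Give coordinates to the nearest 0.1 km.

(17.9, 52.4)

Distance from S−P lag: d = Δt · v_P v_S / (v_P − v_S) = Δt · (6.56·3.99)/(6.56−3.99) ≈ 10.1846·Δt.
So d_P = 161.41, d_Q = 204.32, d_R = 210.31 km.
Circle about each station: (x + 42.7)² + (y + 97.2)² = 161.41²; (x + 157.5)² + (y − 157.2)² = 204.32²; (x + 82.5)² + (y + 132.4)² = 210.31².
Subtracting pairs of circle equations eliminates x²+y² and gives linear equations (the radical axes):
-229.6 x + 508.8 y = 22553.49
-79.6 x − 70.4 y = -5112.23
Solving the 2×2 system: x ≈ 17.9, y ≈ 52.4 km.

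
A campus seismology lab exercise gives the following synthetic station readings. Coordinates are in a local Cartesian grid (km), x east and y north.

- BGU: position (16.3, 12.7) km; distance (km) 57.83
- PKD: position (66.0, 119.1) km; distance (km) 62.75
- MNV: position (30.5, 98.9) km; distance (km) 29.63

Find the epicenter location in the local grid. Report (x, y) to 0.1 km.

Circle about each station: (x − 16.3)² + (y − 12.7)² = 57.83²; (x − 66.0)² + (y − 119.1)² = 62.75²; (x − 30.5)² + (y − 98.9)² = 29.63².
Subtracting pairs of circle equations eliminates x²+y² and gives linear equations (the radical axes):
99.4 x + 212.8 y = 17520.58
28.4 x + 172.4 y = 12750.85
Solving the 2×2 system: x ≈ 27.7, y ≈ 69.4 km.

x ≈ 27.7 km, y ≈ 69.4 km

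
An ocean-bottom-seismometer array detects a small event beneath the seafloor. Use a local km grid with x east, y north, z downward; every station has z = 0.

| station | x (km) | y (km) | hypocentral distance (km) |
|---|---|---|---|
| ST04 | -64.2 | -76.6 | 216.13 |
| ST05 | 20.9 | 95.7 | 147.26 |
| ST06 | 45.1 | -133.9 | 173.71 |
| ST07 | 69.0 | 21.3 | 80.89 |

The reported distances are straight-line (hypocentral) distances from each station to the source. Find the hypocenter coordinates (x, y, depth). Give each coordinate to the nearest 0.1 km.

Each station gives a sphere (x−x_i)² + (y−y_i)² + z² = d_i² (stations at z=0).
Subtracting the ST04 sphere from ST05 and ST06: z² cancels, leaving linear equations in x and y:
170.2 x + 344.6 y = 24632.77
218.6 x − 114.6 y = 26511.03
Solving: x ≈ 126.100, y ≈ 9.201 km (keep extra digits for the depth step; rounded: 126.1, 9.2).
Then from the ST04 sphere: z² = 216.13² − (x + 64.2)² − (y + 76.6)² with x = 126.100, y = 9.201, so z ≈ 56.002 ≈ 56.0 km.
Check against ST07 (with the unrounded solution): distance 80.89 ≈ 80.89 km. ✓

(126.1, 9.2, 56.0)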